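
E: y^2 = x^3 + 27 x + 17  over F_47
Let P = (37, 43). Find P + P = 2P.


Doubling: s = (3 x1^2 + a) / (2 y1)
s = (3*37^2 + 27) / (2*43) mod 47 = 12
x3 = s^2 - 2 x1 mod 47 = 12^2 - 2*37 = 23
y3 = s (x1 - x3) - y1 mod 47 = 12 * (37 - 23) - 43 = 31

2P = (23, 31)


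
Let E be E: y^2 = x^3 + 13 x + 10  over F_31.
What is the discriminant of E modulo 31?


4 a^3 + 27 b^2 = 4*13^3 + 27*10^2 = 8788 + 2700 = 11488
Delta = -16 * (11488) = -183808
Delta mod 31 = 22

Delta = 22 (mod 31)


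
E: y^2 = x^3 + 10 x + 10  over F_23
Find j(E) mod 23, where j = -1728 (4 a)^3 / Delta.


Delta = -16(4 a^3 + 27 b^2) mod 23 = 3
-1728 * (4 a)^3 = -1728 * (4*10)^3 mod 23 = 4
j = 4 * 3^(-1) mod 23 = 9

j = 9 (mod 23)


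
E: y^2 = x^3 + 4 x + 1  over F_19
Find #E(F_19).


For each x in F_19, count y with y^2 = x^3 + 4 x + 1 mod 19:
  x = 0: RHS = 1, y in [1, 18]  -> 2 point(s)
  x = 1: RHS = 6, y in [5, 14]  -> 2 point(s)
  x = 2: RHS = 17, y in [6, 13]  -> 2 point(s)
  x = 4: RHS = 5, y in [9, 10]  -> 2 point(s)
  x = 7: RHS = 11, y in [7, 12]  -> 2 point(s)
  x = 9: RHS = 6, y in [5, 14]  -> 2 point(s)
  x = 15: RHS = 16, y in [4, 15]  -> 2 point(s)
  x = 16: RHS = 0, y in [0]  -> 1 point(s)
  x = 17: RHS = 4, y in [2, 17]  -> 2 point(s)
Affine points: 17. Add the point at infinity: total = 18.

#E(F_19) = 18


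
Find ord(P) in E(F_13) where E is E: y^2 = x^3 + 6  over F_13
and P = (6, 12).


Compute successive multiples of P until we hit O:
  1P = (6, 12)
  2P = (5, 12)
  3P = (2, 1)
  4P = (2, 12)
  5P = (5, 1)
  6P = (6, 1)
  7P = O

ord(P) = 7


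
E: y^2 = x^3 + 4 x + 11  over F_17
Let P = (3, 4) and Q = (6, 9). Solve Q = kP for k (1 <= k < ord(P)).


Enumerate multiples of P until we hit Q = (6, 9):
  1P = (3, 4)
  2P = (13, 4)
  3P = (1, 13)
  4P = (12, 11)
  5P = (11, 3)
  6P = (7, 5)
  7P = (6, 8)
  8P = (6, 9)
Match found at i = 8.

k = 8


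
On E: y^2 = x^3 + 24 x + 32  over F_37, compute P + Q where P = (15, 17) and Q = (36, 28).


P != Q, so use the chord formula.
s = (y2 - y1) / (x2 - x1) = (11) / (21) mod 37 = 34
x3 = s^2 - x1 - x2 mod 37 = 34^2 - 15 - 36 = 32
y3 = s (x1 - x3) - y1 mod 37 = 34 * (15 - 32) - 17 = 34

P + Q = (32, 34)


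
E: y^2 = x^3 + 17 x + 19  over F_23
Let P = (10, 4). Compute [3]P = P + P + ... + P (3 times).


k = 3 = 11_2 (binary, LSB first: 11)
Double-and-add from P = (10, 4):
  bit 0 = 1: acc = O + (10, 4) = (10, 4)
  bit 1 = 1: acc = (10, 4) + (21, 0) = (10, 19)

3P = (10, 19)


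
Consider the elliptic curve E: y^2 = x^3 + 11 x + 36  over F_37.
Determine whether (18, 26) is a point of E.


Check whether y^2 = x^3 + 11 x + 36 (mod 37) for (x, y) = (18, 26).
LHS: y^2 = 26^2 mod 37 = 10
RHS: x^3 + 11 x + 36 = 18^3 + 11*18 + 36 mod 37 = 35
LHS != RHS

No, not on the curve


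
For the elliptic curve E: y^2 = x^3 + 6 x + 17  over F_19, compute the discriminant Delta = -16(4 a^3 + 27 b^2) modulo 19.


4 a^3 + 27 b^2 = 4*6^3 + 27*17^2 = 864 + 7803 = 8667
Delta = -16 * (8667) = -138672
Delta mod 19 = 9

Delta = 9 (mod 19)


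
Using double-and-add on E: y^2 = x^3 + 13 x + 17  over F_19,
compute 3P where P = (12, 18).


k = 3 = 11_2 (binary, LSB first: 11)
Double-and-add from P = (12, 18):
  bit 0 = 1: acc = O + (12, 18) = (12, 18)
  bit 1 = 1: acc = (12, 18) + (11, 16) = (0, 6)

3P = (0, 6)


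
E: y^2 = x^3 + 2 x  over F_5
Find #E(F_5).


For each x in F_5, count y with y^2 = x^3 + 2 x + 0 mod 5:
  x = 0: RHS = 0, y in [0]  -> 1 point(s)
Affine points: 1. Add the point at infinity: total = 2.

#E(F_5) = 2


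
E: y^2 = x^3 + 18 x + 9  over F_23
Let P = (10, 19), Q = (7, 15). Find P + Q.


P != Q, so use the chord formula.
s = (y2 - y1) / (x2 - x1) = (19) / (20) mod 23 = 9
x3 = s^2 - x1 - x2 mod 23 = 9^2 - 10 - 7 = 18
y3 = s (x1 - x3) - y1 mod 23 = 9 * (10 - 18) - 19 = 1

P + Q = (18, 1)


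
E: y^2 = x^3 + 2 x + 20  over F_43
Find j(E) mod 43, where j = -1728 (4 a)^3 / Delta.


Delta = -16(4 a^3 + 27 b^2) mod 43 = 21
-1728 * (4 a)^3 = -1728 * (4*2)^3 mod 43 = 32
j = 32 * 21^(-1) mod 43 = 22

j = 22 (mod 43)


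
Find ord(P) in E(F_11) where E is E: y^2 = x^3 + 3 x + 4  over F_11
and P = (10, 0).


Compute successive multiples of P until we hit O:
  1P = (10, 0)
  2P = O

ord(P) = 2


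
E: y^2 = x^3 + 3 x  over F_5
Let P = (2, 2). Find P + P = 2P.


Doubling: s = (3 x1^2 + a) / (2 y1)
s = (3*2^2 + 3) / (2*2) mod 5 = 0
x3 = s^2 - 2 x1 mod 5 = 0^2 - 2*2 = 1
y3 = s (x1 - x3) - y1 mod 5 = 0 * (2 - 1) - 2 = 3

2P = (1, 3)


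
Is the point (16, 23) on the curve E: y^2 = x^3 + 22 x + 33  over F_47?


Check whether y^2 = x^3 + 22 x + 33 (mod 47) for (x, y) = (16, 23).
LHS: y^2 = 23^2 mod 47 = 12
RHS: x^3 + 22 x + 33 = 16^3 + 22*16 + 33 mod 47 = 16
LHS != RHS

No, not on the curve


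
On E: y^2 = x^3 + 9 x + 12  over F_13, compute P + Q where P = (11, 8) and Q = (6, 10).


P != Q, so use the chord formula.
s = (y2 - y1) / (x2 - x1) = (2) / (8) mod 13 = 10
x3 = s^2 - x1 - x2 mod 13 = 10^2 - 11 - 6 = 5
y3 = s (x1 - x3) - y1 mod 13 = 10 * (11 - 5) - 8 = 0

P + Q = (5, 0)


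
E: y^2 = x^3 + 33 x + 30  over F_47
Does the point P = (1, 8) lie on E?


Check whether y^2 = x^3 + 33 x + 30 (mod 47) for (x, y) = (1, 8).
LHS: y^2 = 8^2 mod 47 = 17
RHS: x^3 + 33 x + 30 = 1^3 + 33*1 + 30 mod 47 = 17
LHS = RHS

Yes, on the curve


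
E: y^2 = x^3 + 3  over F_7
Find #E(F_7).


For each x in F_7, count y with y^2 = x^3 + 0 x + 3 mod 7:
  x = 1: RHS = 4, y in [2, 5]  -> 2 point(s)
  x = 2: RHS = 4, y in [2, 5]  -> 2 point(s)
  x = 3: RHS = 2, y in [3, 4]  -> 2 point(s)
  x = 4: RHS = 4, y in [2, 5]  -> 2 point(s)
  x = 5: RHS = 2, y in [3, 4]  -> 2 point(s)
  x = 6: RHS = 2, y in [3, 4]  -> 2 point(s)
Affine points: 12. Add the point at infinity: total = 13.

#E(F_7) = 13


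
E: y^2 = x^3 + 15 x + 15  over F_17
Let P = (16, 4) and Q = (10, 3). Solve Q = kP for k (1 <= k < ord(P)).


Enumerate multiples of P until we hit Q = (10, 3):
  1P = (16, 4)
  2P = (6, 10)
  3P = (11, 10)
  4P = (3, 11)
  5P = (0, 7)
  6P = (10, 14)
  7P = (7, 15)
  8P = (2, 11)
  9P = (12, 11)
  10P = (8, 16)
  11P = (8, 1)
  12P = (12, 6)
  13P = (2, 6)
  14P = (7, 2)
  15P = (10, 3)
Match found at i = 15.

k = 15


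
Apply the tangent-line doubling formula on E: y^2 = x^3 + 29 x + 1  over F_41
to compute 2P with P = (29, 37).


Doubling: s = (3 x1^2 + a) / (2 y1)
s = (3*29^2 + 29) / (2*37) mod 41 = 9
x3 = s^2 - 2 x1 mod 41 = 9^2 - 2*29 = 23
y3 = s (x1 - x3) - y1 mod 41 = 9 * (29 - 23) - 37 = 17

2P = (23, 17)


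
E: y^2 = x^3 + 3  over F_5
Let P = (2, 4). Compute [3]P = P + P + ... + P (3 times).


k = 3 = 11_2 (binary, LSB first: 11)
Double-and-add from P = (2, 4):
  bit 0 = 1: acc = O + (2, 4) = (2, 4)
  bit 1 = 1: acc = (2, 4) + (2, 1) = O

3P = O


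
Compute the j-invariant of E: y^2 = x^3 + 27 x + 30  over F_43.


Delta = -16(4 a^3 + 27 b^2) mod 43 = 22
-1728 * (4 a)^3 = -1728 * (4*27)^3 mod 43 = 42
j = 42 * 22^(-1) mod 43 = 41

j = 41 (mod 43)


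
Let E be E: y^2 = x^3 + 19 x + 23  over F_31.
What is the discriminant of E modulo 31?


4 a^3 + 27 b^2 = 4*19^3 + 27*23^2 = 27436 + 14283 = 41719
Delta = -16 * (41719) = -667504
Delta mod 31 = 19

Delta = 19 (mod 31)


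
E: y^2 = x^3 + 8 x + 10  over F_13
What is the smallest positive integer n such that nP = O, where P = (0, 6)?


Compute successive multiples of P until we hit O:
  1P = (0, 6)
  2P = (12, 12)
  3P = (11, 8)
  4P = (3, 10)
  5P = (6, 12)
  6P = (8, 12)
  7P = (8, 1)
  8P = (6, 1)
  ... (continuing to 13P)
  13P = O

ord(P) = 13


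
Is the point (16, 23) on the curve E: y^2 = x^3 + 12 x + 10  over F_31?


Check whether y^2 = x^3 + 12 x + 10 (mod 31) for (x, y) = (16, 23).
LHS: y^2 = 23^2 mod 31 = 2
RHS: x^3 + 12 x + 10 = 16^3 + 12*16 + 10 mod 31 = 20
LHS != RHS

No, not on the curve


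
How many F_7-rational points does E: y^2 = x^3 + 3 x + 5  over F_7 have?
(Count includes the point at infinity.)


For each x in F_7, count y with y^2 = x^3 + 3 x + 5 mod 7:
  x = 1: RHS = 2, y in [3, 4]  -> 2 point(s)
  x = 4: RHS = 4, y in [2, 5]  -> 2 point(s)
  x = 6: RHS = 1, y in [1, 6]  -> 2 point(s)
Affine points: 6. Add the point at infinity: total = 7.

#E(F_7) = 7


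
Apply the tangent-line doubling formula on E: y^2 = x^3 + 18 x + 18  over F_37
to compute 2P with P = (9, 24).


Doubling: s = (3 x1^2 + a) / (2 y1)
s = (3*9^2 + 18) / (2*24) mod 37 = 17
x3 = s^2 - 2 x1 mod 37 = 17^2 - 2*9 = 12
y3 = s (x1 - x3) - y1 mod 37 = 17 * (9 - 12) - 24 = 36

2P = (12, 36)


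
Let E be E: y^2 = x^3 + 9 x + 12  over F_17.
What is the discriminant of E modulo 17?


4 a^3 + 27 b^2 = 4*9^3 + 27*12^2 = 2916 + 3888 = 6804
Delta = -16 * (6804) = -108864
Delta mod 17 = 4

Delta = 4 (mod 17)


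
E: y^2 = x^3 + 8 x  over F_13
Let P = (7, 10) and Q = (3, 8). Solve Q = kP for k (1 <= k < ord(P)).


Enumerate multiples of P until we hit Q = (3, 8):
  1P = (7, 10)
  2P = (3, 8)
Match found at i = 2.

k = 2


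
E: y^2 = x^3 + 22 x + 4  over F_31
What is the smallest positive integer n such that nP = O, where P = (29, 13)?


Compute successive multiples of P until we hit O:
  1P = (29, 13)
  2P = (18, 30)
  3P = (22, 10)
  4P = (27, 10)
  5P = (16, 22)
  6P = (25, 20)
  7P = (13, 21)
  8P = (28, 2)
  ... (continuing to 35P)
  35P = O

ord(P) = 35


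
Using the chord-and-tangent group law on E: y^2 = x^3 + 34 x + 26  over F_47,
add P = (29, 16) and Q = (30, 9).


P != Q, so use the chord formula.
s = (y2 - y1) / (x2 - x1) = (40) / (1) mod 47 = 40
x3 = s^2 - x1 - x2 mod 47 = 40^2 - 29 - 30 = 37
y3 = s (x1 - x3) - y1 mod 47 = 40 * (29 - 37) - 16 = 40

P + Q = (37, 40)


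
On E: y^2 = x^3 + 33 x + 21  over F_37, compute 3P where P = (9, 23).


k = 3 = 11_2 (binary, LSB first: 11)
Double-and-add from P = (9, 23):
  bit 0 = 1: acc = O + (9, 23) = (9, 23)
  bit 1 = 1: acc = (9, 23) + (18, 34) = (22, 31)

3P = (22, 31)


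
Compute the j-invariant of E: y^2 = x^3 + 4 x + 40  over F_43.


Delta = -16(4 a^3 + 27 b^2) mod 43 = 14
-1728 * (4 a)^3 = -1728 * (4*4)^3 mod 43 = 41
j = 41 * 14^(-1) mod 43 = 6

j = 6 (mod 43)


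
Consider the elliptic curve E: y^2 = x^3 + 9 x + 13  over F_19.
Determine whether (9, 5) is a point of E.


Check whether y^2 = x^3 + 9 x + 13 (mod 19) for (x, y) = (9, 5).
LHS: y^2 = 5^2 mod 19 = 6
RHS: x^3 + 9 x + 13 = 9^3 + 9*9 + 13 mod 19 = 6
LHS = RHS

Yes, on the curve


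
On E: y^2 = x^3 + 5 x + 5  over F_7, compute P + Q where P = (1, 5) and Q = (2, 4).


P != Q, so use the chord formula.
s = (y2 - y1) / (x2 - x1) = (6) / (1) mod 7 = 6
x3 = s^2 - x1 - x2 mod 7 = 6^2 - 1 - 2 = 5
y3 = s (x1 - x3) - y1 mod 7 = 6 * (1 - 5) - 5 = 6

P + Q = (5, 6)


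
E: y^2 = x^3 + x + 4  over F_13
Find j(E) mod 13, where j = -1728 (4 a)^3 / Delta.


Delta = -16(4 a^3 + 27 b^2) mod 13 = 5
-1728 * (4 a)^3 = -1728 * (4*1)^3 mod 13 = 12
j = 12 * 5^(-1) mod 13 = 5

j = 5 (mod 13)


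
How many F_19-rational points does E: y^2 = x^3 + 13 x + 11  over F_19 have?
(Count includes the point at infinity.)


For each x in F_19, count y with y^2 = x^3 + 13 x + 11 mod 19:
  x = 0: RHS = 11, y in [7, 12]  -> 2 point(s)
  x = 1: RHS = 6, y in [5, 14]  -> 2 point(s)
  x = 2: RHS = 7, y in [8, 11]  -> 2 point(s)
  x = 3: RHS = 1, y in [1, 18]  -> 2 point(s)
  x = 5: RHS = 11, y in [7, 12]  -> 2 point(s)
  x = 6: RHS = 1, y in [1, 18]  -> 2 point(s)
  x = 8: RHS = 0, y in [0]  -> 1 point(s)
  x = 10: RHS = 1, y in [1, 18]  -> 2 point(s)
  x = 14: RHS = 11, y in [7, 12]  -> 2 point(s)
  x = 15: RHS = 9, y in [3, 16]  -> 2 point(s)
  x = 18: RHS = 16, y in [4, 15]  -> 2 point(s)
Affine points: 21. Add the point at infinity: total = 22.

#E(F_19) = 22


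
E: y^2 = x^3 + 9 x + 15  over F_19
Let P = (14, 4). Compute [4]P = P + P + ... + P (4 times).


k = 4 = 100_2 (binary, LSB first: 001)
Double-and-add from P = (14, 4):
  bit 0 = 0: acc unchanged = O
  bit 1 = 0: acc unchanged = O
  bit 2 = 1: acc = O + (13, 12) = (13, 12)

4P = (13, 12)


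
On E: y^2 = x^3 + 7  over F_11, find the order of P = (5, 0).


Compute successive multiples of P until we hit O:
  1P = (5, 0)
  2P = O

ord(P) = 2


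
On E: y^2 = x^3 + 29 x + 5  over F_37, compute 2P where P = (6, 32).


Doubling: s = (3 x1^2 + a) / (2 y1)
s = (3*6^2 + 29) / (2*32) mod 37 = 27
x3 = s^2 - 2 x1 mod 37 = 27^2 - 2*6 = 14
y3 = s (x1 - x3) - y1 mod 37 = 27 * (6 - 14) - 32 = 11

2P = (14, 11)


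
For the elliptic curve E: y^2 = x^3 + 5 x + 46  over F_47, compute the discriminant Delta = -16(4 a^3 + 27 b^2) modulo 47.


4 a^3 + 27 b^2 = 4*5^3 + 27*46^2 = 500 + 57132 = 57632
Delta = -16 * (57632) = -922112
Delta mod 47 = 28

Delta = 28 (mod 47)


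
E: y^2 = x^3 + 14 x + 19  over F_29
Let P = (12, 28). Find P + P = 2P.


Doubling: s = (3 x1^2 + a) / (2 y1)
s = (3*12^2 + 14) / (2*28) mod 29 = 9
x3 = s^2 - 2 x1 mod 29 = 9^2 - 2*12 = 28
y3 = s (x1 - x3) - y1 mod 29 = 9 * (12 - 28) - 28 = 2

2P = (28, 2)


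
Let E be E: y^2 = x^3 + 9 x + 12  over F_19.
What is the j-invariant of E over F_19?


Delta = -16(4 a^3 + 27 b^2) mod 19 = 6
-1728 * (4 a)^3 = -1728 * (4*9)^3 mod 19 = 11
j = 11 * 6^(-1) mod 19 = 5

j = 5 (mod 19)


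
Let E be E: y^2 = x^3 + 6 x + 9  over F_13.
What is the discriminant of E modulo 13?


4 a^3 + 27 b^2 = 4*6^3 + 27*9^2 = 864 + 2187 = 3051
Delta = -16 * (3051) = -48816
Delta mod 13 = 12

Delta = 12 (mod 13)


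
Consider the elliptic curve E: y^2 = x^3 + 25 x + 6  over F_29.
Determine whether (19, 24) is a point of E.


Check whether y^2 = x^3 + 25 x + 6 (mod 29) for (x, y) = (19, 24).
LHS: y^2 = 24^2 mod 29 = 25
RHS: x^3 + 25 x + 6 = 19^3 + 25*19 + 6 mod 29 = 3
LHS != RHS

No, not on the curve


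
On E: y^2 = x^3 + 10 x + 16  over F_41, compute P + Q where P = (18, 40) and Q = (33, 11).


P != Q, so use the chord formula.
s = (y2 - y1) / (x2 - x1) = (12) / (15) mod 41 = 9
x3 = s^2 - x1 - x2 mod 41 = 9^2 - 18 - 33 = 30
y3 = s (x1 - x3) - y1 mod 41 = 9 * (18 - 30) - 40 = 16

P + Q = (30, 16)


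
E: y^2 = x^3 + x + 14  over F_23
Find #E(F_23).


For each x in F_23, count y with y^2 = x^3 + 1 x + 14 mod 23:
  x = 1: RHS = 16, y in [4, 19]  -> 2 point(s)
  x = 2: RHS = 1, y in [1, 22]  -> 2 point(s)
  x = 4: RHS = 13, y in [6, 17]  -> 2 point(s)
  x = 5: RHS = 6, y in [11, 12]  -> 2 point(s)
  x = 6: RHS = 6, y in [11, 12]  -> 2 point(s)
  x = 9: RHS = 16, y in [4, 19]  -> 2 point(s)
  x = 10: RHS = 12, y in [9, 14]  -> 2 point(s)
  x = 12: RHS = 6, y in [11, 12]  -> 2 point(s)
  x = 13: RHS = 16, y in [4, 19]  -> 2 point(s)
  x = 14: RHS = 12, y in [9, 14]  -> 2 point(s)
  x = 15: RHS = 0, y in [0]  -> 1 point(s)
  x = 16: RHS = 9, y in [3, 20]  -> 2 point(s)
  x = 21: RHS = 4, y in [2, 21]  -> 2 point(s)
  x = 22: RHS = 12, y in [9, 14]  -> 2 point(s)
Affine points: 27. Add the point at infinity: total = 28.

#E(F_23) = 28


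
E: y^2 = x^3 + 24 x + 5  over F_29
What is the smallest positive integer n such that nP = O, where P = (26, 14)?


Compute successive multiples of P until we hit O:
  1P = (26, 14)
  2P = (26, 15)
  3P = O

ord(P) = 3


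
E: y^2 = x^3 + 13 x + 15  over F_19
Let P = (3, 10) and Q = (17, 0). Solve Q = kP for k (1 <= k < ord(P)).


Enumerate multiples of P until we hit Q = (17, 0):
  1P = (3, 10)
  2P = (17, 0)
Match found at i = 2.

k = 2


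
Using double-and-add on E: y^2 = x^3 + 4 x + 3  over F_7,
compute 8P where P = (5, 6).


k = 8 = 1000_2 (binary, LSB first: 0001)
Double-and-add from P = (5, 6):
  bit 0 = 0: acc unchanged = O
  bit 1 = 0: acc unchanged = O
  bit 2 = 0: acc unchanged = O
  bit 3 = 1: acc = O + (5, 1) = (5, 1)

8P = (5, 1)


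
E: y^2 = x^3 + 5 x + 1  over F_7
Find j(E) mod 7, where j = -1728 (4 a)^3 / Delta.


Delta = -16(4 a^3 + 27 b^2) mod 7 = 3
-1728 * (4 a)^3 = -1728 * (4*5)^3 mod 7 = 6
j = 6 * 3^(-1) mod 7 = 2

j = 2 (mod 7)


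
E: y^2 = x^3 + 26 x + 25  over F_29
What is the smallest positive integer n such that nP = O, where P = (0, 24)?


Compute successive multiples of P until we hit O:
  1P = (0, 24)
  2P = (23, 1)
  3P = (7, 12)
  4P = (6, 7)
  5P = (27, 9)
  6P = (22, 14)
  7P = (12, 21)
  8P = (8, 7)
  ... (continuing to 31P)
  31P = O

ord(P) = 31


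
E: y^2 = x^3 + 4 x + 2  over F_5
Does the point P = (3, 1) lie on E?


Check whether y^2 = x^3 + 4 x + 2 (mod 5) for (x, y) = (3, 1).
LHS: y^2 = 1^2 mod 5 = 1
RHS: x^3 + 4 x + 2 = 3^3 + 4*3 + 2 mod 5 = 1
LHS = RHS

Yes, on the curve


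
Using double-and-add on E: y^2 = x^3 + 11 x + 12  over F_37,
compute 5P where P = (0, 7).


k = 5 = 101_2 (binary, LSB first: 101)
Double-and-add from P = (0, 7):
  bit 0 = 1: acc = O + (0, 7) = (0, 7)
  bit 1 = 0: acc unchanged = (0, 7)
  bit 2 = 1: acc = (0, 7) + (24, 15) = (9, 27)

5P = (9, 27)


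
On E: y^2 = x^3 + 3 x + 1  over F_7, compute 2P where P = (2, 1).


Doubling: s = (3 x1^2 + a) / (2 y1)
s = (3*2^2 + 3) / (2*1) mod 7 = 4
x3 = s^2 - 2 x1 mod 7 = 4^2 - 2*2 = 5
y3 = s (x1 - x3) - y1 mod 7 = 4 * (2 - 5) - 1 = 1

2P = (5, 1)


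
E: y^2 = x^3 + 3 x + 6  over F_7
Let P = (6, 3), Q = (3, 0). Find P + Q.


P != Q, so use the chord formula.
s = (y2 - y1) / (x2 - x1) = (4) / (4) mod 7 = 1
x3 = s^2 - x1 - x2 mod 7 = 1^2 - 6 - 3 = 6
y3 = s (x1 - x3) - y1 mod 7 = 1 * (6 - 6) - 3 = 4

P + Q = (6, 4)


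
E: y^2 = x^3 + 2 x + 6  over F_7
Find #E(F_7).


For each x in F_7, count y with y^2 = x^3 + 2 x + 6 mod 7:
  x = 1: RHS = 2, y in [3, 4]  -> 2 point(s)
  x = 2: RHS = 4, y in [2, 5]  -> 2 point(s)
  x = 3: RHS = 4, y in [2, 5]  -> 2 point(s)
  x = 4: RHS = 1, y in [1, 6]  -> 2 point(s)
  x = 5: RHS = 1, y in [1, 6]  -> 2 point(s)
Affine points: 10. Add the point at infinity: total = 11.

#E(F_7) = 11


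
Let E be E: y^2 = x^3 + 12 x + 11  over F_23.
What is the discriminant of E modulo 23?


4 a^3 + 27 b^2 = 4*12^3 + 27*11^2 = 6912 + 3267 = 10179
Delta = -16 * (10179) = -162864
Delta mod 23 = 22

Delta = 22 (mod 23)


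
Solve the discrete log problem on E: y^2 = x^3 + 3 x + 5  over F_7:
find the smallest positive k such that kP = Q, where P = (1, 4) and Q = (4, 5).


Enumerate multiples of P until we hit Q = (4, 5):
  1P = (1, 4)
  2P = (6, 1)
  3P = (4, 2)
  4P = (4, 5)
Match found at i = 4.

k = 4


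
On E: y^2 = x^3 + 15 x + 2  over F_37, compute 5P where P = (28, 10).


k = 5 = 101_2 (binary, LSB first: 101)
Double-and-add from P = (28, 10):
  bit 0 = 1: acc = O + (28, 10) = (28, 10)
  bit 1 = 0: acc unchanged = (28, 10)
  bit 2 = 1: acc = (28, 10) + (29, 6) = (33, 10)

5P = (33, 10)


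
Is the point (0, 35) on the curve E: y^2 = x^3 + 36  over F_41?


Check whether y^2 = x^3 + 0 x + 36 (mod 41) for (x, y) = (0, 35).
LHS: y^2 = 35^2 mod 41 = 36
RHS: x^3 + 0 x + 36 = 0^3 + 0*0 + 36 mod 41 = 36
LHS = RHS

Yes, on the curve


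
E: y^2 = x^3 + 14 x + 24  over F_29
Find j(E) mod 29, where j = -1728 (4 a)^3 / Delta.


Delta = -16(4 a^3 + 27 b^2) mod 29 = 25
-1728 * (4 a)^3 = -1728 * (4*14)^3 mod 29 = 20
j = 20 * 25^(-1) mod 29 = 24

j = 24 (mod 29)


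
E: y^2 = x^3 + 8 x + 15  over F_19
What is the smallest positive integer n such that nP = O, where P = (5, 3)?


Compute successive multiples of P until we hit O:
  1P = (5, 3)
  2P = (13, 13)
  3P = (18, 14)
  4P = (2, 1)
  5P = (4, 4)
  6P = (11, 3)
  7P = (3, 16)
  8P = (1, 9)
  ... (continuing to 17P)
  17P = O

ord(P) = 17


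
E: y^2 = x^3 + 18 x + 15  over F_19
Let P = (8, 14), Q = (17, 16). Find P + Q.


P != Q, so use the chord formula.
s = (y2 - y1) / (x2 - x1) = (2) / (9) mod 19 = 15
x3 = s^2 - x1 - x2 mod 19 = 15^2 - 8 - 17 = 10
y3 = s (x1 - x3) - y1 mod 19 = 15 * (8 - 10) - 14 = 13

P + Q = (10, 13)


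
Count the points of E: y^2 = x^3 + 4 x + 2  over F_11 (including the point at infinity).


For each x in F_11, count y with y^2 = x^3 + 4 x + 2 mod 11:
  x = 4: RHS = 5, y in [4, 7]  -> 2 point(s)
  x = 5: RHS = 4, y in [2, 9]  -> 2 point(s)
  x = 6: RHS = 0, y in [0]  -> 1 point(s)
Affine points: 5. Add the point at infinity: total = 6.

#E(F_11) = 6


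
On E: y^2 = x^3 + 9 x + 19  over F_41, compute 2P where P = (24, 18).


Doubling: s = (3 x1^2 + a) / (2 y1)
s = (3*24^2 + 9) / (2*18) mod 41 = 38
x3 = s^2 - 2 x1 mod 41 = 38^2 - 2*24 = 2
y3 = s (x1 - x3) - y1 mod 41 = 38 * (24 - 2) - 18 = 39

2P = (2, 39)


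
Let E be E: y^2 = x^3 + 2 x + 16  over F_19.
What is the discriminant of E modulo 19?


4 a^3 + 27 b^2 = 4*2^3 + 27*16^2 = 32 + 6912 = 6944
Delta = -16 * (6944) = -111104
Delta mod 19 = 8

Delta = 8 (mod 19)


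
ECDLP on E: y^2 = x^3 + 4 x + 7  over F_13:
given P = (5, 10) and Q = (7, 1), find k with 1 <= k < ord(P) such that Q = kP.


Enumerate multiples of P until we hit Q = (7, 1):
  1P = (5, 10)
  2P = (7, 12)
  3P = (2, 6)
  4P = (2, 7)
  5P = (7, 1)
Match found at i = 5.

k = 5


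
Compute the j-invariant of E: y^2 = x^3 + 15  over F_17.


Delta = -16(4 a^3 + 27 b^2) mod 17 = 6
-1728 * (4 a)^3 = -1728 * (4*0)^3 mod 17 = 0
j = 0 * 6^(-1) mod 17 = 0

j = 0 (mod 17)


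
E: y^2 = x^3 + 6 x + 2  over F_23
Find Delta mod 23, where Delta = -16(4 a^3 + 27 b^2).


4 a^3 + 27 b^2 = 4*6^3 + 27*2^2 = 864 + 108 = 972
Delta = -16 * (972) = -15552
Delta mod 23 = 19

Delta = 19 (mod 23)


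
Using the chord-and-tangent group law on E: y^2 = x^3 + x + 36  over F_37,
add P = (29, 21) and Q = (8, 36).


P != Q, so use the chord formula.
s = (y2 - y1) / (x2 - x1) = (15) / (16) mod 37 = 31
x3 = s^2 - x1 - x2 mod 37 = 31^2 - 29 - 8 = 36
y3 = s (x1 - x3) - y1 mod 37 = 31 * (29 - 36) - 21 = 21

P + Q = (36, 21)


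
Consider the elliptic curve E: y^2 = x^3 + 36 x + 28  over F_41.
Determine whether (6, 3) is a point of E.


Check whether y^2 = x^3 + 36 x + 28 (mod 41) for (x, y) = (6, 3).
LHS: y^2 = 3^2 mod 41 = 9
RHS: x^3 + 36 x + 28 = 6^3 + 36*6 + 28 mod 41 = 9
LHS = RHS

Yes, on the curve


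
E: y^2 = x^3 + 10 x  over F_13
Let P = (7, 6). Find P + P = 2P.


Doubling: s = (3 x1^2 + a) / (2 y1)
s = (3*7^2 + 10) / (2*6) mod 13 = 12
x3 = s^2 - 2 x1 mod 13 = 12^2 - 2*7 = 0
y3 = s (x1 - x3) - y1 mod 13 = 12 * (7 - 0) - 6 = 0

2P = (0, 0)


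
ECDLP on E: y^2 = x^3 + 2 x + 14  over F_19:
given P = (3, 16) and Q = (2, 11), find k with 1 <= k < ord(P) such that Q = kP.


Enumerate multiples of P until we hit Q = (2, 11):
  1P = (3, 16)
  2P = (1, 6)
  3P = (2, 8)
  4P = (2, 11)
Match found at i = 4.

k = 4


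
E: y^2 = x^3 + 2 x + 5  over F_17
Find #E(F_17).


For each x in F_17, count y with y^2 = x^3 + 2 x + 5 mod 17:
  x = 1: RHS = 8, y in [5, 12]  -> 2 point(s)
  x = 2: RHS = 0, y in [0]  -> 1 point(s)
  x = 3: RHS = 4, y in [2, 15]  -> 2 point(s)
  x = 4: RHS = 9, y in [3, 14]  -> 2 point(s)
  x = 5: RHS = 4, y in [2, 15]  -> 2 point(s)
  x = 9: RHS = 4, y in [2, 15]  -> 2 point(s)
  x = 11: RHS = 15, y in [7, 10]  -> 2 point(s)
  x = 13: RHS = 1, y in [1, 16]  -> 2 point(s)
  x = 16: RHS = 2, y in [6, 11]  -> 2 point(s)
Affine points: 17. Add the point at infinity: total = 18.

#E(F_17) = 18


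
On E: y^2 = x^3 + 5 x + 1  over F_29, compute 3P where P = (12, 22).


k = 3 = 11_2 (binary, LSB first: 11)
Double-and-add from P = (12, 22):
  bit 0 = 1: acc = O + (12, 22) = (12, 22)
  bit 1 = 1: acc = (12, 22) + (21, 0) = (12, 7)

3P = (12, 7)


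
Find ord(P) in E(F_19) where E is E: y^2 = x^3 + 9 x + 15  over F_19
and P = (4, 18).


Compute successive multiples of P until we hit O:
  1P = (4, 18)
  2P = (11, 1)
  3P = (13, 12)
  4P = (13, 7)
  5P = (11, 18)
  6P = (4, 1)
  7P = O

ord(P) = 7


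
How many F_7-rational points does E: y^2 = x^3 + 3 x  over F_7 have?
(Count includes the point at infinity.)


For each x in F_7, count y with y^2 = x^3 + 3 x + 0 mod 7:
  x = 0: RHS = 0, y in [0]  -> 1 point(s)
  x = 1: RHS = 4, y in [2, 5]  -> 2 point(s)
  x = 2: RHS = 0, y in [0]  -> 1 point(s)
  x = 3: RHS = 1, y in [1, 6]  -> 2 point(s)
  x = 5: RHS = 0, y in [0]  -> 1 point(s)
Affine points: 7. Add the point at infinity: total = 8.

#E(F_7) = 8


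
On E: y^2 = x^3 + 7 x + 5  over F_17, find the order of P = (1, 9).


Compute successive multiples of P until we hit O:
  1P = (1, 9)
  2P = (13, 7)
  3P = (12, 7)
  4P = (6, 12)
  5P = (9, 10)
  6P = (11, 11)
  7P = (3, 11)
  8P = (14, 12)
  ... (continuing to 20P)
  20P = O

ord(P) = 20


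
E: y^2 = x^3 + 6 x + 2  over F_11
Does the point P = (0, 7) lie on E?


Check whether y^2 = x^3 + 6 x + 2 (mod 11) for (x, y) = (0, 7).
LHS: y^2 = 7^2 mod 11 = 5
RHS: x^3 + 6 x + 2 = 0^3 + 6*0 + 2 mod 11 = 2
LHS != RHS

No, not on the curve


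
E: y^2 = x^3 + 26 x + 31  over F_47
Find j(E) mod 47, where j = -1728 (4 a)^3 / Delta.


Delta = -16(4 a^3 + 27 b^2) mod 47 = 33
-1728 * (4 a)^3 = -1728 * (4*26)^3 mod 47 = 2
j = 2 * 33^(-1) mod 47 = 20

j = 20 (mod 47)


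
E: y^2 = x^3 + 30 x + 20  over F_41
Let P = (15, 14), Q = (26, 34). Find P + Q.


P != Q, so use the chord formula.
s = (y2 - y1) / (x2 - x1) = (20) / (11) mod 41 = 13
x3 = s^2 - x1 - x2 mod 41 = 13^2 - 15 - 26 = 5
y3 = s (x1 - x3) - y1 mod 41 = 13 * (15 - 5) - 14 = 34

P + Q = (5, 34)


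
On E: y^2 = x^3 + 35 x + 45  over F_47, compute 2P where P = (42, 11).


Doubling: s = (3 x1^2 + a) / (2 y1)
s = (3*42^2 + 35) / (2*11) mod 47 = 5
x3 = s^2 - 2 x1 mod 47 = 5^2 - 2*42 = 35
y3 = s (x1 - x3) - y1 mod 47 = 5 * (42 - 35) - 11 = 24

2P = (35, 24)


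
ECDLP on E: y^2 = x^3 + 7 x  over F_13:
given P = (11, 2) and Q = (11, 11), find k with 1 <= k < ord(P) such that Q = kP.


Enumerate multiples of P until we hit Q = (11, 11):
  1P = (11, 2)
  2P = (3, 10)
  3P = (0, 0)
  4P = (3, 3)
  5P = (11, 11)
Match found at i = 5.

k = 5


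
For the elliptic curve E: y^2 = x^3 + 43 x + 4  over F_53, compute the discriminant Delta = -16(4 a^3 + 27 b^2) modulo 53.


4 a^3 + 27 b^2 = 4*43^3 + 27*4^2 = 318028 + 432 = 318460
Delta = -16 * (318460) = -5095360
Delta mod 53 = 7

Delta = 7 (mod 53)


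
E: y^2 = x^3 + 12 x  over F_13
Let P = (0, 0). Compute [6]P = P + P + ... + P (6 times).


k = 6 = 110_2 (binary, LSB first: 011)
Double-and-add from P = (0, 0):
  bit 0 = 0: acc unchanged = O
  bit 1 = 1: acc = O + O = O
  bit 2 = 1: acc = O + O = O

6P = O


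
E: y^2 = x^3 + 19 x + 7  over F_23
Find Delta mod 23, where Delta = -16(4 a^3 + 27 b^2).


4 a^3 + 27 b^2 = 4*19^3 + 27*7^2 = 27436 + 1323 = 28759
Delta = -16 * (28759) = -460144
Delta mod 23 = 17

Delta = 17 (mod 23)


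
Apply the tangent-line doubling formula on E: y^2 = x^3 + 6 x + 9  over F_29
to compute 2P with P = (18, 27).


Doubling: s = (3 x1^2 + a) / (2 y1)
s = (3*18^2 + 6) / (2*27) mod 29 = 2
x3 = s^2 - 2 x1 mod 29 = 2^2 - 2*18 = 26
y3 = s (x1 - x3) - y1 mod 29 = 2 * (18 - 26) - 27 = 15

2P = (26, 15)


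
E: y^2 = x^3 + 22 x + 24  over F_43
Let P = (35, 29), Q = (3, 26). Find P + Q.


P != Q, so use the chord formula.
s = (y2 - y1) / (x2 - x1) = (40) / (11) mod 43 = 31
x3 = s^2 - x1 - x2 mod 43 = 31^2 - 35 - 3 = 20
y3 = s (x1 - x3) - y1 mod 43 = 31 * (35 - 20) - 29 = 6

P + Q = (20, 6)


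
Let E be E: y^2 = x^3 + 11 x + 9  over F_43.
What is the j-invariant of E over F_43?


Delta = -16(4 a^3 + 27 b^2) mod 43 = 9
-1728 * (4 a)^3 = -1728 * (4*11)^3 mod 43 = 35
j = 35 * 9^(-1) mod 43 = 23

j = 23 (mod 43)


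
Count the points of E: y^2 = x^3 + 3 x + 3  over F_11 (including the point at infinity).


For each x in F_11, count y with y^2 = x^3 + 3 x + 3 mod 11:
  x = 0: RHS = 3, y in [5, 6]  -> 2 point(s)
  x = 5: RHS = 0, y in [0]  -> 1 point(s)
  x = 7: RHS = 4, y in [2, 9]  -> 2 point(s)
  x = 8: RHS = 0, y in [0]  -> 1 point(s)
  x = 9: RHS = 0, y in [0]  -> 1 point(s)
Affine points: 7. Add the point at infinity: total = 8.

#E(F_11) = 8


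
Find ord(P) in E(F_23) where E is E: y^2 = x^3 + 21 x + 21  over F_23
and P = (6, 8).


Compute successive multiples of P until we hit O:
  1P = (6, 8)
  2P = (15, 10)
  3P = (10, 9)
  4P = (20, 0)
  5P = (10, 14)
  6P = (15, 13)
  7P = (6, 15)
  8P = O

ord(P) = 8


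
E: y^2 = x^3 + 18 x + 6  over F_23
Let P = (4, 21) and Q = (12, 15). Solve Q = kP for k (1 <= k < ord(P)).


Enumerate multiples of P until we hit Q = (12, 15):
  1P = (4, 21)
  2P = (17, 21)
  3P = (2, 2)
  4P = (21, 13)
  5P = (10, 17)
  6P = (12, 15)
Match found at i = 6.

k = 6


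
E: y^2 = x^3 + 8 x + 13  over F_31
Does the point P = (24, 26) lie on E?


Check whether y^2 = x^3 + 8 x + 13 (mod 31) for (x, y) = (24, 26).
LHS: y^2 = 26^2 mod 31 = 25
RHS: x^3 + 8 x + 13 = 24^3 + 8*24 + 13 mod 31 = 17
LHS != RHS

No, not on the curve


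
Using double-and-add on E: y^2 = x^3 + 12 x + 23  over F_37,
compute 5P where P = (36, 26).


k = 5 = 101_2 (binary, LSB first: 101)
Double-and-add from P = (36, 26):
  bit 0 = 1: acc = O + (36, 26) = (36, 26)
  bit 1 = 0: acc unchanged = (36, 26)
  bit 2 = 1: acc = (36, 26) + (28, 0) = (9, 34)

5P = (9, 34)


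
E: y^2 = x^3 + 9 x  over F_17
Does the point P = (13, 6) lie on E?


Check whether y^2 = x^3 + 9 x + 0 (mod 17) for (x, y) = (13, 6).
LHS: y^2 = 6^2 mod 17 = 2
RHS: x^3 + 9 x + 0 = 13^3 + 9*13 + 0 mod 17 = 2
LHS = RHS

Yes, on the curve


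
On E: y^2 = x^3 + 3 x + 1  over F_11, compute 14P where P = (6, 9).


k = 14 = 1110_2 (binary, LSB first: 0111)
Double-and-add from P = (6, 9):
  bit 0 = 0: acc unchanged = O
  bit 1 = 1: acc = O + (8, 8) = (8, 8)
  bit 2 = 1: acc = (8, 8) + (9, 8) = (5, 3)
  bit 3 = 1: acc = (5, 3) + (2, 2) = (9, 3)

14P = (9, 3)


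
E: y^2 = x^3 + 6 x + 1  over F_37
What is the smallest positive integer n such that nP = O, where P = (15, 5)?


Compute successive multiples of P until we hit O:
  1P = (15, 5)
  2P = (0, 36)
  3P = (34, 17)
  4P = (9, 28)
  5P = (2, 13)
  6P = (16, 7)
  7P = (10, 5)
  8P = (12, 32)
  ... (continuing to 31P)
  31P = O

ord(P) = 31


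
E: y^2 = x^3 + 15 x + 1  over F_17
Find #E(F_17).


For each x in F_17, count y with y^2 = x^3 + 15 x + 1 mod 17:
  x = 0: RHS = 1, y in [1, 16]  -> 2 point(s)
  x = 1: RHS = 0, y in [0]  -> 1 point(s)
  x = 6: RHS = 1, y in [1, 16]  -> 2 point(s)
  x = 8: RHS = 4, y in [2, 15]  -> 2 point(s)
  x = 9: RHS = 15, y in [7, 10]  -> 2 point(s)
  x = 11: RHS = 1, y in [1, 16]  -> 2 point(s)
  x = 13: RHS = 13, y in [8, 9]  -> 2 point(s)
  x = 16: RHS = 2, y in [6, 11]  -> 2 point(s)
Affine points: 15. Add the point at infinity: total = 16.

#E(F_17) = 16


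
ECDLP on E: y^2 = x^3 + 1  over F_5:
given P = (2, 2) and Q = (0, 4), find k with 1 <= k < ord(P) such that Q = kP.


Enumerate multiples of P until we hit Q = (0, 4):
  1P = (2, 2)
  2P = (0, 4)
Match found at i = 2.

k = 2


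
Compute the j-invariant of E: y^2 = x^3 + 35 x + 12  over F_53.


Delta = -16(4 a^3 + 27 b^2) mod 53 = 36
-1728 * (4 a)^3 = -1728 * (4*35)^3 mod 53 = 15
j = 15 * 36^(-1) mod 53 = 49

j = 49 (mod 53)


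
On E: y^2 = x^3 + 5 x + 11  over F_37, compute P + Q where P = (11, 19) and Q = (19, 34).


P != Q, so use the chord formula.
s = (y2 - y1) / (x2 - x1) = (15) / (8) mod 37 = 25
x3 = s^2 - x1 - x2 mod 37 = 25^2 - 11 - 19 = 3
y3 = s (x1 - x3) - y1 mod 37 = 25 * (11 - 3) - 19 = 33

P + Q = (3, 33)


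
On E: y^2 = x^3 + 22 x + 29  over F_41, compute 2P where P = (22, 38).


Doubling: s = (3 x1^2 + a) / (2 y1)
s = (3*22^2 + 22) / (2*38) mod 41 = 14
x3 = s^2 - 2 x1 mod 41 = 14^2 - 2*22 = 29
y3 = s (x1 - x3) - y1 mod 41 = 14 * (22 - 29) - 38 = 28

2P = (29, 28)


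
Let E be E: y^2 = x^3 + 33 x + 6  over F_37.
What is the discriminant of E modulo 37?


4 a^3 + 27 b^2 = 4*33^3 + 27*6^2 = 143748 + 972 = 144720
Delta = -16 * (144720) = -2315520
Delta mod 37 = 14

Delta = 14 (mod 37)


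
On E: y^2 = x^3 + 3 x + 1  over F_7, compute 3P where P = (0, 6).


k = 3 = 11_2 (binary, LSB first: 11)
Double-and-add from P = (0, 6):
  bit 0 = 1: acc = O + (0, 6) = (0, 6)
  bit 1 = 1: acc = (0, 6) + (4, 0) = (0, 1)

3P = (0, 1)


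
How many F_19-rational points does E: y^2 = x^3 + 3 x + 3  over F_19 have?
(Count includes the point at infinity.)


For each x in F_19, count y with y^2 = x^3 + 3 x + 3 mod 19:
  x = 1: RHS = 7, y in [8, 11]  -> 2 point(s)
  x = 2: RHS = 17, y in [6, 13]  -> 2 point(s)
  x = 3: RHS = 1, y in [1, 18]  -> 2 point(s)
  x = 6: RHS = 9, y in [3, 16]  -> 2 point(s)
  x = 7: RHS = 6, y in [5, 14]  -> 2 point(s)
  x = 8: RHS = 7, y in [8, 11]  -> 2 point(s)
  x = 10: RHS = 7, y in [8, 11]  -> 2 point(s)
  x = 12: RHS = 0, y in [0]  -> 1 point(s)
  x = 13: RHS = 16, y in [4, 15]  -> 2 point(s)
  x = 16: RHS = 5, y in [9, 10]  -> 2 point(s)
Affine points: 19. Add the point at infinity: total = 20.

#E(F_19) = 20


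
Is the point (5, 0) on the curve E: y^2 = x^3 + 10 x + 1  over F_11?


Check whether y^2 = x^3 + 10 x + 1 (mod 11) for (x, y) = (5, 0).
LHS: y^2 = 0^2 mod 11 = 0
RHS: x^3 + 10 x + 1 = 5^3 + 10*5 + 1 mod 11 = 0
LHS = RHS

Yes, on the curve


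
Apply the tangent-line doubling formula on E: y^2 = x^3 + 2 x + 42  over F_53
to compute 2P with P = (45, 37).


Doubling: s = (3 x1^2 + a) / (2 y1)
s = (3*45^2 + 2) / (2*37) mod 53 = 37
x3 = s^2 - 2 x1 mod 53 = 37^2 - 2*45 = 7
y3 = s (x1 - x3) - y1 mod 53 = 37 * (45 - 7) - 37 = 44

2P = (7, 44)


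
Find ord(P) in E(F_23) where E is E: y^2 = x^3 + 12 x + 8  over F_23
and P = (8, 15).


Compute successive multiples of P until we hit O:
  1P = (8, 15)
  2P = (10, 22)
  3P = (0, 13)
  4P = (5, 3)
  5P = (3, 5)
  6P = (16, 15)
  7P = (22, 8)
  8P = (22, 15)
  ... (continuing to 15P)
  15P = O

ord(P) = 15


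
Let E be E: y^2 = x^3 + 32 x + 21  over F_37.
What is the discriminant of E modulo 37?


4 a^3 + 27 b^2 = 4*32^3 + 27*21^2 = 131072 + 11907 = 142979
Delta = -16 * (142979) = -2287664
Delta mod 37 = 9

Delta = 9 (mod 37)


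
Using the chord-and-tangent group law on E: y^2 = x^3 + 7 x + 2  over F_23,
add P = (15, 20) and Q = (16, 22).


P != Q, so use the chord formula.
s = (y2 - y1) / (x2 - x1) = (2) / (1) mod 23 = 2
x3 = s^2 - x1 - x2 mod 23 = 2^2 - 15 - 16 = 19
y3 = s (x1 - x3) - y1 mod 23 = 2 * (15 - 19) - 20 = 18

P + Q = (19, 18)


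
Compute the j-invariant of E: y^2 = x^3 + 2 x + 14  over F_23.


Delta = -16(4 a^3 + 27 b^2) mod 23 = 8
-1728 * (4 a)^3 = -1728 * (4*2)^3 mod 23 = 5
j = 5 * 8^(-1) mod 23 = 15

j = 15 (mod 23)


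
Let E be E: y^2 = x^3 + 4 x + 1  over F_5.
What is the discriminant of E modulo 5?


4 a^3 + 27 b^2 = 4*4^3 + 27*1^2 = 256 + 27 = 283
Delta = -16 * (283) = -4528
Delta mod 5 = 2

Delta = 2 (mod 5)


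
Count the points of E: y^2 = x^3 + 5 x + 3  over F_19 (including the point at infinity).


For each x in F_19, count y with y^2 = x^3 + 5 x + 3 mod 19:
  x = 1: RHS = 9, y in [3, 16]  -> 2 point(s)
  x = 3: RHS = 7, y in [8, 11]  -> 2 point(s)
  x = 4: RHS = 11, y in [7, 12]  -> 2 point(s)
  x = 5: RHS = 1, y in [1, 18]  -> 2 point(s)
  x = 7: RHS = 1, y in [1, 18]  -> 2 point(s)
  x = 8: RHS = 4, y in [2, 17]  -> 2 point(s)
  x = 9: RHS = 17, y in [6, 13]  -> 2 point(s)
  x = 12: RHS = 5, y in [9, 10]  -> 2 point(s)
  x = 13: RHS = 4, y in [2, 17]  -> 2 point(s)
  x = 14: RHS = 5, y in [9, 10]  -> 2 point(s)
  x = 17: RHS = 4, y in [2, 17]  -> 2 point(s)
  x = 18: RHS = 16, y in [4, 15]  -> 2 point(s)
Affine points: 24. Add the point at infinity: total = 25.

#E(F_19) = 25


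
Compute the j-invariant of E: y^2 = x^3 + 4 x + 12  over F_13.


Delta = -16(4 a^3 + 27 b^2) mod 13 = 9
-1728 * (4 a)^3 = -1728 * (4*4)^3 mod 13 = 1
j = 1 * 9^(-1) mod 13 = 3

j = 3 (mod 13)


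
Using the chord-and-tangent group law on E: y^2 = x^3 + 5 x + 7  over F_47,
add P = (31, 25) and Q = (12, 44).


P != Q, so use the chord formula.
s = (y2 - y1) / (x2 - x1) = (19) / (28) mod 47 = 46
x3 = s^2 - x1 - x2 mod 47 = 46^2 - 31 - 12 = 5
y3 = s (x1 - x3) - y1 mod 47 = 46 * (31 - 5) - 25 = 43

P + Q = (5, 43)


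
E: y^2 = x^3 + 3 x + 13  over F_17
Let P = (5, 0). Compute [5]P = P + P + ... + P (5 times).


k = 5 = 101_2 (binary, LSB first: 101)
Double-and-add from P = (5, 0):
  bit 0 = 1: acc = O + (5, 0) = (5, 0)
  bit 1 = 0: acc unchanged = (5, 0)
  bit 2 = 1: acc = (5, 0) + O = (5, 0)

5P = (5, 0)


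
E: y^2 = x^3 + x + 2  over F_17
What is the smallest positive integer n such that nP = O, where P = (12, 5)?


Compute successive multiples of P until we hit O:
  1P = (12, 5)
  2P = (12, 12)
  3P = O

ord(P) = 3


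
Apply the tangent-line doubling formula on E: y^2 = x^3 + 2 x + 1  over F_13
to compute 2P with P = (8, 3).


Doubling: s = (3 x1^2 + a) / (2 y1)
s = (3*8^2 + 2) / (2*3) mod 13 = 2
x3 = s^2 - 2 x1 mod 13 = 2^2 - 2*8 = 1
y3 = s (x1 - x3) - y1 mod 13 = 2 * (8 - 1) - 3 = 11

2P = (1, 11)


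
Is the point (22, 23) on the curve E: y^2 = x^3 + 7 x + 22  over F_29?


Check whether y^2 = x^3 + 7 x + 22 (mod 29) for (x, y) = (22, 23).
LHS: y^2 = 23^2 mod 29 = 7
RHS: x^3 + 7 x + 22 = 22^3 + 7*22 + 22 mod 29 = 7
LHS = RHS

Yes, on the curve


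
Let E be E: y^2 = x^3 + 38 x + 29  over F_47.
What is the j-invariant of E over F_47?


Delta = -16(4 a^3 + 27 b^2) mod 47 = 30
-1728 * (4 a)^3 = -1728 * (4*38)^3 mod 47 = 24
j = 24 * 30^(-1) mod 47 = 29

j = 29 (mod 47)


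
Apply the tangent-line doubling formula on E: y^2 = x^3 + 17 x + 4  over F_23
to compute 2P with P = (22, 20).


Doubling: s = (3 x1^2 + a) / (2 y1)
s = (3*22^2 + 17) / (2*20) mod 23 = 12
x3 = s^2 - 2 x1 mod 23 = 12^2 - 2*22 = 8
y3 = s (x1 - x3) - y1 mod 23 = 12 * (22 - 8) - 20 = 10

2P = (8, 10)


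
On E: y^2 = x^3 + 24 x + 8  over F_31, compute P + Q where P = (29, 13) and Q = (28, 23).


P != Q, so use the chord formula.
s = (y2 - y1) / (x2 - x1) = (10) / (30) mod 31 = 21
x3 = s^2 - x1 - x2 mod 31 = 21^2 - 29 - 28 = 12
y3 = s (x1 - x3) - y1 mod 31 = 21 * (29 - 12) - 13 = 3

P + Q = (12, 3)


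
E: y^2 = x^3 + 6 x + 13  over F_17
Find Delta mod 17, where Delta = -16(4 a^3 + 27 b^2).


4 a^3 + 27 b^2 = 4*6^3 + 27*13^2 = 864 + 4563 = 5427
Delta = -16 * (5427) = -86832
Delta mod 17 = 4

Delta = 4 (mod 17)


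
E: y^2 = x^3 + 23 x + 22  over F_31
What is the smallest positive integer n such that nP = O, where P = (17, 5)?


Compute successive multiples of P until we hit O:
  1P = (17, 5)
  2P = (13, 10)
  3P = (20, 22)
  4P = (2, 18)
  5P = (6, 2)
  6P = (5, 18)
  7P = (19, 23)
  8P = (14, 22)
  ... (continuing to 37P)
  37P = O

ord(P) = 37


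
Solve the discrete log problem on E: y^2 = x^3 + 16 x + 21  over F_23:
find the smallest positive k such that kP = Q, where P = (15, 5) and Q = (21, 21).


Enumerate multiples of P until we hit Q = (21, 21):
  1P = (15, 5)
  2P = (19, 13)
  3P = (16, 16)
  4P = (21, 21)
Match found at i = 4.

k = 4


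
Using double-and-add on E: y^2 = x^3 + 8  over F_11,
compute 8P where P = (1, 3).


k = 8 = 1000_2 (binary, LSB first: 0001)
Double-and-add from P = (1, 3):
  bit 0 = 0: acc unchanged = O
  bit 1 = 0: acc unchanged = O
  bit 2 = 0: acc unchanged = O
  bit 3 = 1: acc = O + (1, 8) = (1, 8)

8P = (1, 8)


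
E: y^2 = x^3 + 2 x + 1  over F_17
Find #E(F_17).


For each x in F_17, count y with y^2 = x^3 + 2 x + 1 mod 17:
  x = 0: RHS = 1, y in [1, 16]  -> 2 point(s)
  x = 1: RHS = 4, y in [2, 15]  -> 2 point(s)
  x = 2: RHS = 13, y in [8, 9]  -> 2 point(s)
  x = 3: RHS = 0, y in [0]  -> 1 point(s)
  x = 5: RHS = 0, y in [0]  -> 1 point(s)
  x = 6: RHS = 8, y in [5, 12]  -> 2 point(s)
  x = 7: RHS = 1, y in [1, 16]  -> 2 point(s)
  x = 8: RHS = 2, y in [6, 11]  -> 2 point(s)
  x = 9: RHS = 0, y in [0]  -> 1 point(s)
  x = 10: RHS = 1, y in [1, 16]  -> 2 point(s)
  x = 12: RHS = 2, y in [6, 11]  -> 2 point(s)
  x = 14: RHS = 2, y in [6, 11]  -> 2 point(s)
  x = 16: RHS = 15, y in [7, 10]  -> 2 point(s)
Affine points: 23. Add the point at infinity: total = 24.

#E(F_17) = 24


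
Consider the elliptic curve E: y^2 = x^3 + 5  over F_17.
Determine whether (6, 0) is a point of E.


Check whether y^2 = x^3 + 0 x + 5 (mod 17) for (x, y) = (6, 0).
LHS: y^2 = 0^2 mod 17 = 0
RHS: x^3 + 0 x + 5 = 6^3 + 0*6 + 5 mod 17 = 0
LHS = RHS

Yes, on the curve


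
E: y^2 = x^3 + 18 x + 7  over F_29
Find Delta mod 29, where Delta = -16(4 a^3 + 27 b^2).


4 a^3 + 27 b^2 = 4*18^3 + 27*7^2 = 23328 + 1323 = 24651
Delta = -16 * (24651) = -394416
Delta mod 29 = 13

Delta = 13 (mod 29)
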